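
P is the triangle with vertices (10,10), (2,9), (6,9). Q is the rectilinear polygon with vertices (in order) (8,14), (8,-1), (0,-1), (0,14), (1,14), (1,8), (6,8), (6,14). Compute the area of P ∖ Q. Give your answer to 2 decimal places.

|P| = 2, |P∩Q| = 0.75.
|P ∖ Q| = |P| − |P∩Q| = 2 − 0.75 = 1.25.

1.25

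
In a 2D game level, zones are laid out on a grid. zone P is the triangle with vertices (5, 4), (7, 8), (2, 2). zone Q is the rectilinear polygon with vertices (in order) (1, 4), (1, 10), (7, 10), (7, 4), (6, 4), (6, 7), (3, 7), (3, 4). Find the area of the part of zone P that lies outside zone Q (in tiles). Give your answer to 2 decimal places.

3.60

|zone P| = 4, |zone P∩zone Q| = 0.4.
|zone P ∖ zone Q| = |zone P| − |zone P∩zone Q| = 4 − 0.4 = 3.60.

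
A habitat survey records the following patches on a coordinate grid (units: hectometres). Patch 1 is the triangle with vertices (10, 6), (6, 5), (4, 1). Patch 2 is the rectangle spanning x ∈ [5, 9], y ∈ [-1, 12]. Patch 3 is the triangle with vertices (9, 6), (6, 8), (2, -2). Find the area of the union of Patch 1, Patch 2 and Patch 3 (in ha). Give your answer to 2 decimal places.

58.40

By inclusion–exclusion:
Individual areas: |Patch 1| = 7, |Patch 2| = 52, |Patch 3| = 19.
|Patch 1∩Patch 2| = 6.125.
|Patch 1∩Patch 3| = 5.6215.
|Patch 2∩Patch 3| = 12.8929.
|Patch 1∩Patch 2∩Patch 3| = 5.0382.
|Patch 1 ∪ Patch 2 ∪ Patch 3| = 78 − 24.6394 + 5.0382 = 58.40.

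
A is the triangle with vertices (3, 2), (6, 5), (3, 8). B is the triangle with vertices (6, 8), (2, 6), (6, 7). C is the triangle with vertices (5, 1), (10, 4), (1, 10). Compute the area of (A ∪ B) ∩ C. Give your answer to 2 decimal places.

7.88

|A ∪ B| = 10.525.
|(A ∪ B) ∩ C| = 7.88.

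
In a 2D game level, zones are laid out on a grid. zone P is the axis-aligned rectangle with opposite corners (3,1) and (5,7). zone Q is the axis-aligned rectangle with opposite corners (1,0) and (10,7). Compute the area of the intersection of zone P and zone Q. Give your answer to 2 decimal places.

|zone P∩zone Q|: x∈[3,5], y∈[1,7] → 2·6 = 12.

12.00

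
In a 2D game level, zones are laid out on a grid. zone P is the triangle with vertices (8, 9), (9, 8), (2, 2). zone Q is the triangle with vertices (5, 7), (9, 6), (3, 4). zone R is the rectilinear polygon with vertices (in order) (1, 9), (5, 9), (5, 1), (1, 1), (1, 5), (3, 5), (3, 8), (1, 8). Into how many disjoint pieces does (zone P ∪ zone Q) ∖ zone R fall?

(zone P ∪ zone Q) ∖ zone R is a single connected region.

1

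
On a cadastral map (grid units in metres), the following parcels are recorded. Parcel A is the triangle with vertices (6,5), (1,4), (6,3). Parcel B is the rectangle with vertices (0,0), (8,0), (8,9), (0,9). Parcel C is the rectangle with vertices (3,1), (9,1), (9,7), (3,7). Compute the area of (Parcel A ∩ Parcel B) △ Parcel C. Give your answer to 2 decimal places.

32.60

|Parcel A ∩ Parcel B| = 5.
|(Parcel A ∩ Parcel B) ∩ Parcel C| = 4.2.
|(Parcel A ∩ Parcel B) △ Parcel C| = 5 + 36 − 8.4 = 32.60.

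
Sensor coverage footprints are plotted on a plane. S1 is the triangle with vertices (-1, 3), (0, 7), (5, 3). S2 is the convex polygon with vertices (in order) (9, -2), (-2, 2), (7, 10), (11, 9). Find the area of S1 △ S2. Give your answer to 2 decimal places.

|S1| = 12, |S2| = 85, |S1∩S2| = 7.2664.
|S1 △ S2| = |S1| + |S2| − 2·|S1∩S2| = 12 + 85 − 14.5329 = 82.47.

82.47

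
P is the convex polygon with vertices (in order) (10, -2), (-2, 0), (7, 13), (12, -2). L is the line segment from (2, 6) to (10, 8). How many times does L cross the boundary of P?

The segment meets the boundary at (8.769,7.692), (2.186,6.047).

2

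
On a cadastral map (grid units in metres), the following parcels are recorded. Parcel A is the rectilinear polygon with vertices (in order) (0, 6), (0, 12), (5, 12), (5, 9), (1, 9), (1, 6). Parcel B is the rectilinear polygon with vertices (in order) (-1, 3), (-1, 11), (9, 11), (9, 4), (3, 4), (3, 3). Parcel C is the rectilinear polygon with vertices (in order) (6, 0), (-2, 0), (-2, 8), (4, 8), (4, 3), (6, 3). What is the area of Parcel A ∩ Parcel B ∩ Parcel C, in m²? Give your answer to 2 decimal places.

The intersection is the polygon with vertices (1,6), (0,6), (0,8), (1,8).
By the shoelace formula its area is 2.00.

2.00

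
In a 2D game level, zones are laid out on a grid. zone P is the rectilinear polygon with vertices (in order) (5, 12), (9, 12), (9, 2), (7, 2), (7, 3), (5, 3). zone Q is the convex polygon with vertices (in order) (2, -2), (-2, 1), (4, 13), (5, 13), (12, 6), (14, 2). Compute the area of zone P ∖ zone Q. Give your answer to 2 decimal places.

|zone P| = 38, |zone P∩zone Q| = 33.5.
|zone P ∖ zone Q| = |zone P| − |zone P∩zone Q| = 38 − 33.5 = 4.50.

4.50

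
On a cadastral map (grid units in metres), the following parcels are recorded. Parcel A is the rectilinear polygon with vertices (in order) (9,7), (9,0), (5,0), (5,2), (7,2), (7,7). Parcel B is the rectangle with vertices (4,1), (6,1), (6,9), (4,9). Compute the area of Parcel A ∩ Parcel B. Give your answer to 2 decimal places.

The intersection is the polygon with vertices (5,2), (6,2), (6,1), (5,1).
By the shoelace formula its area is 1.00.

1.00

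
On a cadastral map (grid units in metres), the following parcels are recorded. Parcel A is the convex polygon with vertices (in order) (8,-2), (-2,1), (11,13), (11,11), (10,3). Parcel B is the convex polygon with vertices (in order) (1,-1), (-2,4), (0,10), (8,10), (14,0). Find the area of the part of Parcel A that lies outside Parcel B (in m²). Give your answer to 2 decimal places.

15.70

|Parcel A| = 88, |Parcel A∩Parcel B| = 72.3039.
|Parcel A ∖ Parcel B| = |Parcel A| − |Parcel A∩Parcel B| = 88 − 72.3039 = 15.70.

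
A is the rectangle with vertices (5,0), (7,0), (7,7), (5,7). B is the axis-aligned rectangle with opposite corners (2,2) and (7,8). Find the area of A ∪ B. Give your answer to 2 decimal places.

By inclusion–exclusion:
Individual areas: |A| = 14, |B| = 30.
|A∩B|: x∈[5,7], y∈[2,7] → 2·5 = 10.
|A ∪ B| = 44 − 10 = 34.00.

34.00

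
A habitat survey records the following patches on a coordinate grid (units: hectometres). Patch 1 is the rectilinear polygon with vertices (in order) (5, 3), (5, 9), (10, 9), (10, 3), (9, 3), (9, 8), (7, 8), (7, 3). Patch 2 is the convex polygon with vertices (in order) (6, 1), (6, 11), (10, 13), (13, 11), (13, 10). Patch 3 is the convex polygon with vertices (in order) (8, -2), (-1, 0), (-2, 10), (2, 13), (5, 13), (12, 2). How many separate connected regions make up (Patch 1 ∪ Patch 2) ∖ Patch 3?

(Patch 1 ∪ Patch 2) ∖ Patch 3 is a single connected region.

1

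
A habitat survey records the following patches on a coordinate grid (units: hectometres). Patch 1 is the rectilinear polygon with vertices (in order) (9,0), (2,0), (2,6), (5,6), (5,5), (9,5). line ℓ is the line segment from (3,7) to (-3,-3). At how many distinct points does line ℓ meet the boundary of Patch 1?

2

The segment meets the boundary at (2,5.333), (2.4,6).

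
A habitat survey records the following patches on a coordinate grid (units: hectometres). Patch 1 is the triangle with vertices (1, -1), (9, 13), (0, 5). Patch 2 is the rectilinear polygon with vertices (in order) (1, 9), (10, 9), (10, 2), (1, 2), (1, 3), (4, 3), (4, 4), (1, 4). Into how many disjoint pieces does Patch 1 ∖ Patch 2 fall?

Patch 1 ∖ Patch 2 splits into 2 disjoint pieces (area 8.5873, area 4.4286).

2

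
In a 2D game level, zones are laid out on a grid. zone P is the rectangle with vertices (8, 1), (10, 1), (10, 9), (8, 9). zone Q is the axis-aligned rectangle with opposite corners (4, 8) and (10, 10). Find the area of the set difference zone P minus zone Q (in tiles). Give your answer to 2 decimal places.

|zone P∩zone Q|: x∈[8,10], y∈[8,9] → 2·1 = 2.
|zone P| = 16.
|zone P ∖ zone Q| = |zone P| − |zone P∩zone Q| = 16 − 2 = 14.00.

14.00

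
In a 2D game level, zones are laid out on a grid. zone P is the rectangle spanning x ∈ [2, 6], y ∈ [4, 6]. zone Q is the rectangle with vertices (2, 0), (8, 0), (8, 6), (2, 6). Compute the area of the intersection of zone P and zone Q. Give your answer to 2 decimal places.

|zone P∩zone Q|: x∈[2,6], y∈[4,6] → 4·2 = 8.

8.00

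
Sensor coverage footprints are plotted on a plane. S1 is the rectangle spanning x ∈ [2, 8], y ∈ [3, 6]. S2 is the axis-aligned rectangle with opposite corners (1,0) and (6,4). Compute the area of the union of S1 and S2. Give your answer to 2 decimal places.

By inclusion–exclusion:
Individual areas: |S1| = 18, |S2| = 20.
|S1∩S2|: x∈[2,6], y∈[3,4] → 4·1 = 4.
|S1 ∪ S2| = 38 − 4 = 34.00.

34.00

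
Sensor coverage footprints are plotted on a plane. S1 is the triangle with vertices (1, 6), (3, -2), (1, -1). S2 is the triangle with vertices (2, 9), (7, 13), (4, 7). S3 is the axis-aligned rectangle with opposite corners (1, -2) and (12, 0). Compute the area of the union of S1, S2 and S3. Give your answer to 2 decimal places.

By inclusion–exclusion:
Individual areas: |S1| = 7, |S2| = 9, |S3| = 22.
|S1∩S2| = 0.
|S1∩S3| = 2.5.
|S2∩S3| = 0.
|S1∩S2∩S3| = 0.
|S1 ∪ S2 ∪ S3| = 38 − 2.5 + 0 = 35.50.

35.50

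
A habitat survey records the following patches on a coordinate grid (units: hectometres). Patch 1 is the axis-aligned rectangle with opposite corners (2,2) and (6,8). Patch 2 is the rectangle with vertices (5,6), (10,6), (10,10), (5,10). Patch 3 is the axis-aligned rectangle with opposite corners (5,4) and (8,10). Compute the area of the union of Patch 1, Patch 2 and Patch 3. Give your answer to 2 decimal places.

46.00

By inclusion–exclusion:
Individual areas: |Patch 1| = 24, |Patch 2| = 20, |Patch 3| = 18.
|Patch 1∩Patch 2|: x∈[5,6], y∈[6,8] → 1·2 = 2.
|Patch 1∩Patch 3|: x∈[5,6], y∈[4,8] → 1·4 = 4.
|Patch 2∩Patch 3|: x∈[5,8], y∈[6,10] → 3·4 = 12.
|Patch 1∩Patch 2∩Patch 3| = 2.
|Patch 1 ∪ Patch 2 ∪ Patch 3| = 62 − 18 + 2 = 46.00.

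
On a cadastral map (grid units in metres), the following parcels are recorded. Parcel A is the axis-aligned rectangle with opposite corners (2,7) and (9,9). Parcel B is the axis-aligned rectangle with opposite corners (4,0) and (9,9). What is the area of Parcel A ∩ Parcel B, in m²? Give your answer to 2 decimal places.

10.00

|Parcel A∩Parcel B|: x∈[4,9], y∈[7,9] → 5·2 = 10.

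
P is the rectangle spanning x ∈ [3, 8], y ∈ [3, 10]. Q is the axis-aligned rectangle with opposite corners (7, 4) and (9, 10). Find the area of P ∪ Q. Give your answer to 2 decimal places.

41.00

By inclusion–exclusion:
Individual areas: |P| = 35, |Q| = 12.
|P∩Q|: x∈[7,8], y∈[4,10] → 1·6 = 6.
|P ∪ Q| = 47 − 6 = 41.00.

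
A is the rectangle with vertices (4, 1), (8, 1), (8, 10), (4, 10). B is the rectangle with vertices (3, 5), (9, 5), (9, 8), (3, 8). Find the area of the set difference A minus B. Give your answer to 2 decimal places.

24.00

|A∩B|: x∈[4,8], y∈[5,8] → 4·3 = 12.
|A| = 36.
|A ∖ B| = |A| − |A∩B| = 36 − 12 = 24.00.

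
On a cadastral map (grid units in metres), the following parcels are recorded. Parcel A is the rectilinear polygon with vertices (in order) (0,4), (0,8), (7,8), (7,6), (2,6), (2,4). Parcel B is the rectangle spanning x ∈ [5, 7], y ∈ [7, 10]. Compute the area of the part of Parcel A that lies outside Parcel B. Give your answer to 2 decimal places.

|Parcel A| = 18, |Parcel A∩Parcel B| = 2.
|Parcel A ∖ Parcel B| = |Parcel A| − |Parcel A∩Parcel B| = 18 − 2 = 16.00.

16.00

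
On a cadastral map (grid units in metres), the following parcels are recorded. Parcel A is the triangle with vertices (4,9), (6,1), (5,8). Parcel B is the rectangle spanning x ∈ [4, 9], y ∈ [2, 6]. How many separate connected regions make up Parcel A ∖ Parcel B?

Parcel A ∖ Parcel B splits into 2 disjoint pieces (area 1.6607, area 0.0536).

2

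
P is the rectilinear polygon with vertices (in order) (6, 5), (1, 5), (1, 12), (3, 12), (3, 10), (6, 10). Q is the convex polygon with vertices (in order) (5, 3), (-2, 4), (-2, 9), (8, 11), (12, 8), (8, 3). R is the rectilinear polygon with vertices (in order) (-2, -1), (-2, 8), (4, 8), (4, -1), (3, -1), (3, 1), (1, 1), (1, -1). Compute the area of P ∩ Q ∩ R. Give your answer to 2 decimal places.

9.00

The intersection is the polygon with vertices (1,8), (4,8), (4,5), (1,5).
By the shoelace formula its area is 9.00.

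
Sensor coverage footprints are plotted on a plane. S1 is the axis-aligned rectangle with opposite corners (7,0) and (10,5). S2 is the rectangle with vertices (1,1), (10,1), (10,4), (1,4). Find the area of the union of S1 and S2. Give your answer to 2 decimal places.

By inclusion–exclusion:
Individual areas: |S1| = 15, |S2| = 27.
|S1∩S2|: x∈[7,10], y∈[1,4] → 3·3 = 9.
|S1 ∪ S2| = 42 − 9 = 33.00.

33.00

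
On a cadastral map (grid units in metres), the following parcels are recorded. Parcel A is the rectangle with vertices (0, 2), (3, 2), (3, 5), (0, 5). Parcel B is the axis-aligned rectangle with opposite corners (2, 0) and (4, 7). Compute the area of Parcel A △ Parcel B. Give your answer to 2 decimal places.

17.00

|Parcel A∩Parcel B|: x∈[2,3], y∈[2,5] → 1·3 = 3.
|Parcel A △ Parcel B| = |Parcel A| + |Parcel B| − 2·|Parcel A∩Parcel B| = 9 + 14 − 6 = 17.00.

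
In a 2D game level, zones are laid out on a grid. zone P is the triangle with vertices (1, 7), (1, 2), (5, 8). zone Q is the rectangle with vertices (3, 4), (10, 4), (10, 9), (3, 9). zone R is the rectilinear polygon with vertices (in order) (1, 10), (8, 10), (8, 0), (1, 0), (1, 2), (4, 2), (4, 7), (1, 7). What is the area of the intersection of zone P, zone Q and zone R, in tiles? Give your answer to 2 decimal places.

1.25

The intersection is the polygon with vertices (4,6.5), (4,7), (3,7), (3,7.5), (5,8).
By the shoelace formula its area is 1.25.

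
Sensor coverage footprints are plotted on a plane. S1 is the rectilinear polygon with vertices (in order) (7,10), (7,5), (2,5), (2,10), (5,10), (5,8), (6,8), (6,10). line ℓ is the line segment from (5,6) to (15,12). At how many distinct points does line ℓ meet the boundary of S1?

1

The segment meets the boundary at (7,7.2).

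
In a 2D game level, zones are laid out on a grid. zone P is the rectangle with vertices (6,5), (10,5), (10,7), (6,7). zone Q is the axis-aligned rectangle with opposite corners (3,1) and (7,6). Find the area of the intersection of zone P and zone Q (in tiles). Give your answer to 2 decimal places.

1.00

|zone P∩zone Q|: x∈[6,7], y∈[5,6] → 1·1 = 1.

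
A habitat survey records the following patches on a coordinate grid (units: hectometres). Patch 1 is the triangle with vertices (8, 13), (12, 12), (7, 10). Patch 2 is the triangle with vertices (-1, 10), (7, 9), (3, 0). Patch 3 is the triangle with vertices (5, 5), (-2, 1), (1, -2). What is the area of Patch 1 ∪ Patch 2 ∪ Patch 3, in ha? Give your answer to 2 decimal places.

56.49

By inclusion–exclusion:
Individual areas: |Patch 1| = 6.5, |Patch 2| = 38, |Patch 3| = 16.5.
|Patch 1∩Patch 2| = 0.
|Patch 1∩Patch 3| = 0.
|Patch 2∩Patch 3| = 4.5144.
|Patch 1∩Patch 2∩Patch 3| = 0.
|Patch 1 ∪ Patch 2 ∪ Patch 3| = 61 − 4.5144 + 0 = 56.49.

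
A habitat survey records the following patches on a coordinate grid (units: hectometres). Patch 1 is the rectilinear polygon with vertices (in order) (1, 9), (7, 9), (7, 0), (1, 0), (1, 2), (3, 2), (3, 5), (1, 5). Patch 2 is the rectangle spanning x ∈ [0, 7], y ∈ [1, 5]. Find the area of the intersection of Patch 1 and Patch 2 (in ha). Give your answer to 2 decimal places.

18.00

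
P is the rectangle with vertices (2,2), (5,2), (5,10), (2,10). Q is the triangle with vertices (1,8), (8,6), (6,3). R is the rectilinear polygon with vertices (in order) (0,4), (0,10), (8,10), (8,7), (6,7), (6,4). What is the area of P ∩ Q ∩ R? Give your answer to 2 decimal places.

5.36

The intersection is the polygon with vertices (2,7), (2,7.714), (5,6.857), (5,4).
By the shoelace formula its area is 5.36.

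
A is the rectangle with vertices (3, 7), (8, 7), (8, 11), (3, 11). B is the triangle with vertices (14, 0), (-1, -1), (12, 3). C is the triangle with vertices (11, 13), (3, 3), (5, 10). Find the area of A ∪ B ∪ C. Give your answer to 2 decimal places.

By inclusion–exclusion:
Individual areas: |A| = 20, |B| = 23.5, |C| = 18.
|A∩B| = 0.
|A∩C| = 10.2607.
|B∩C| = 0.
|A∩B∩C| = 0.
|A ∪ B ∪ C| = 61.5 − 10.2607 + 0 = 51.24.

51.24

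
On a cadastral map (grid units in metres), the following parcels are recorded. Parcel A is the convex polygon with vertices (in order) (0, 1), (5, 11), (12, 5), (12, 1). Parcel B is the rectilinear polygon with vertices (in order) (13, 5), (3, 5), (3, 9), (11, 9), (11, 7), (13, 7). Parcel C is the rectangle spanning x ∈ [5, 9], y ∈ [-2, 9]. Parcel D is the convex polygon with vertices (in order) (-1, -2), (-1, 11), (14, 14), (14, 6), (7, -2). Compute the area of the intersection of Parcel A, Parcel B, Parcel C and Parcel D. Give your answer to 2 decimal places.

14.81

The intersection is the polygon with vertices (9,7.571), (9,5), (5,5), (5,9), (7.333,9).
By the shoelace formula its area is 14.81.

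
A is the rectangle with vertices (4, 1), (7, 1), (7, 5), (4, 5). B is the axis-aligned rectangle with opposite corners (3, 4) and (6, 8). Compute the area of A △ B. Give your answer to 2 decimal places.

20.00

|A∩B|: x∈[4,6], y∈[4,5] → 2·1 = 2.
|A △ B| = |A| + |B| − 2·|A∩B| = 12 + 12 − 4 = 20.00.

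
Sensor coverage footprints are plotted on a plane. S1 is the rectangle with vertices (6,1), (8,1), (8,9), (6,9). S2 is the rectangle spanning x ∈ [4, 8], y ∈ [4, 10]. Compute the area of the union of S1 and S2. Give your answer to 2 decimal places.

30.00

By inclusion–exclusion:
Individual areas: |S1| = 16, |S2| = 24.
|S1∩S2|: x∈[6,8], y∈[4,9] → 2·5 = 10.
|S1 ∪ S2| = 40 − 10 = 30.00.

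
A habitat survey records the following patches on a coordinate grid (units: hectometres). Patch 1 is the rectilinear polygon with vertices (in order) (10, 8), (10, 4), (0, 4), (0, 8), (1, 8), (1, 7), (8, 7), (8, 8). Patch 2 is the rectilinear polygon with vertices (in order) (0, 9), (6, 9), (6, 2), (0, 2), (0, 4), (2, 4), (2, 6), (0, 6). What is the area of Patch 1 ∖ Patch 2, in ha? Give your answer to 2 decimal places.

|Patch 1| = 33, |Patch 1∩Patch 2| = 15.
|Patch 1 ∖ Patch 2| = |Patch 1| − |Patch 1∩Patch 2| = 33 − 15 = 18.00.

18.00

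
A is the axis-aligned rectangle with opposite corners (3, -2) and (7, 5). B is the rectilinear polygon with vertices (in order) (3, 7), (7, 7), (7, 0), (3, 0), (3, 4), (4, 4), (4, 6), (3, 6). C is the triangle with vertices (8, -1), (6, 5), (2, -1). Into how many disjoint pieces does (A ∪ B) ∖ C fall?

2

(A ∪ B) ∖ C splits into 2 disjoint pieces (area 4, area 15.25).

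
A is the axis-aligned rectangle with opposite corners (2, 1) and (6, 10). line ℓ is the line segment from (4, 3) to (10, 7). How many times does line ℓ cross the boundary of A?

1

The segment meets the boundary at (6,4.333).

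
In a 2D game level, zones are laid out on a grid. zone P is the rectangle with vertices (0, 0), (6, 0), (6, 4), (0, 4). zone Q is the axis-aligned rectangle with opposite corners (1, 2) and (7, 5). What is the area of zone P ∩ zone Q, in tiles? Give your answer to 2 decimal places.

|zone P∩zone Q|: x∈[1,6], y∈[2,4] → 5·2 = 10.

10.00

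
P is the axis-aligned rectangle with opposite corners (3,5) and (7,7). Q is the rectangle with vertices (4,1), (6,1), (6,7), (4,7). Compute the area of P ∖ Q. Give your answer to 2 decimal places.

4.00

|P∩Q|: x∈[4,6], y∈[5,7] → 2·2 = 4.
|P| = 8.
|P ∖ Q| = |P| − |P∩Q| = 8 − 4 = 4.00.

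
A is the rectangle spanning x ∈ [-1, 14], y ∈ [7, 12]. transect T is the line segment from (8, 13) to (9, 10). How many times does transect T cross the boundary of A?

The segment meets the boundary at (8.333,12).

1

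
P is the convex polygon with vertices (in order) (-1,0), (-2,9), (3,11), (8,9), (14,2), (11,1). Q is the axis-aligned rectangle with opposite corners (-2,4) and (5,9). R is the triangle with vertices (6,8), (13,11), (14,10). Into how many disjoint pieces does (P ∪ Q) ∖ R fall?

(P ∪ Q) ∖ R is a single connected region.

1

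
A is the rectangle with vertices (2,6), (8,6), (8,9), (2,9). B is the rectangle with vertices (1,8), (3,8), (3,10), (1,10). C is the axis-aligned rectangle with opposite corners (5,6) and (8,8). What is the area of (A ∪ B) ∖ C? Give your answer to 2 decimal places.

15.00

|A ∪ B| = 21.
|(A ∪ B) ∩ C| = 6.
|(A ∪ B) ∖ C| = 21 − 6 = 15.00.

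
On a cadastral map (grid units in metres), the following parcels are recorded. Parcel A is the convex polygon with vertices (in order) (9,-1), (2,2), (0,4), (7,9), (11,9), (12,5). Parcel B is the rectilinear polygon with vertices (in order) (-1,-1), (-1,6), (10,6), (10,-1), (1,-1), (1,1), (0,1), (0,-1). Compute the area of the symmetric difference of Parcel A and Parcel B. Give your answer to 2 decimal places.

52.60

|Parcel A| = 73, |Parcel B| = 75, |Parcel A∩Parcel B| = 47.7.
|Parcel A △ Parcel B| = |Parcel A| + |Parcel B| − 2·|Parcel A∩Parcel B| = 73 + 75 − 95.4 = 52.60.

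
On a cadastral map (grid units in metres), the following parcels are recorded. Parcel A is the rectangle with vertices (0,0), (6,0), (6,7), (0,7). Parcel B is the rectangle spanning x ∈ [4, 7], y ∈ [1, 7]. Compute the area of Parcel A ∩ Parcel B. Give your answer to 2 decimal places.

|Parcel A∩Parcel B|: x∈[4,6], y∈[1,7] → 2·6 = 12.

12.00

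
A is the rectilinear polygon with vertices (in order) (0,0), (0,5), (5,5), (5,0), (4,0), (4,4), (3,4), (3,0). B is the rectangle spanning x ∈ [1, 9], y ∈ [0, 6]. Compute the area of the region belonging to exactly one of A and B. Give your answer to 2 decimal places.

|A| = 21, |B| = 48, |A∩B| = 16.
|A △ B| = |A| + |B| − 2·|A∩B| = 21 + 48 − 32 = 37.00.

37.00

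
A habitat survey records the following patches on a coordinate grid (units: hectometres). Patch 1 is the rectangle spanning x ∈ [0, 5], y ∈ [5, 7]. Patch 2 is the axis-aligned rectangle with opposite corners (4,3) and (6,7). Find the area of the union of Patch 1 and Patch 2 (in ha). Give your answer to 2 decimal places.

By inclusion–exclusion:
Individual areas: |Patch 1| = 10, |Patch 2| = 8.
|Patch 1∩Patch 2|: x∈[4,5], y∈[5,7] → 1·2 = 2.
|Patch 1 ∪ Patch 2| = 18 − 2 = 16.00.

16.00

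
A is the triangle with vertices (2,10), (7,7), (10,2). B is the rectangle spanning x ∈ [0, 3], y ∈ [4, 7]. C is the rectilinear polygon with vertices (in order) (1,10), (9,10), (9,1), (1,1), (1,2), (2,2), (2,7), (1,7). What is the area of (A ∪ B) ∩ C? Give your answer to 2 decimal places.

10.67

|A ∪ B| = 17.
|(A ∪ B) ∩ C| = 10.67.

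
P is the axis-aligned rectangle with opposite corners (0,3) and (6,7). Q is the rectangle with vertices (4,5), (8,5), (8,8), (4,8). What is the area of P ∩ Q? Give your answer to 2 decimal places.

4.00

|P∩Q|: x∈[4,6], y∈[5,7] → 2·2 = 4.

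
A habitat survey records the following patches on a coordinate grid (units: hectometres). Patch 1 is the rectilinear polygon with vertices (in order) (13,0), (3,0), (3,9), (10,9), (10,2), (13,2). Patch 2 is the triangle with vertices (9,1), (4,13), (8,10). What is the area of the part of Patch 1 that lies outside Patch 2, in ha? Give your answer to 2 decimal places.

59.22

|Patch 1| = 69, |Patch 1∩Patch 2| = 9.7778.
|Patch 1 ∖ Patch 2| = |Patch 1| − |Patch 1∩Patch 2| = 69 − 9.7778 = 59.22.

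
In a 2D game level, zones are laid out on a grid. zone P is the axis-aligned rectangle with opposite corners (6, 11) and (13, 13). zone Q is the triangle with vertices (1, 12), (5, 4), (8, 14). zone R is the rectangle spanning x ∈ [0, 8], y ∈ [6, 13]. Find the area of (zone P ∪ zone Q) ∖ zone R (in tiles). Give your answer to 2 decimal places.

13.20

|zone P ∪ zone Q| = 43.2.
|(zone P ∪ zone Q) ∩ zone R| = 30.
|(zone P ∪ zone Q) ∖ zone R| = 43.2 − 30 = 13.20.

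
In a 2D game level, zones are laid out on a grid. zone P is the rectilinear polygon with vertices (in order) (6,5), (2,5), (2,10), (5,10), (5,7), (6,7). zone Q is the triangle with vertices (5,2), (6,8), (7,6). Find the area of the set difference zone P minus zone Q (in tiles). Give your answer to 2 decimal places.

|zone P| = 17, |zone P∩zone Q| = 0.6667.
|zone P ∖ zone Q| = |zone P| − |zone P∩zone Q| = 17 − 0.6667 = 16.33.

16.33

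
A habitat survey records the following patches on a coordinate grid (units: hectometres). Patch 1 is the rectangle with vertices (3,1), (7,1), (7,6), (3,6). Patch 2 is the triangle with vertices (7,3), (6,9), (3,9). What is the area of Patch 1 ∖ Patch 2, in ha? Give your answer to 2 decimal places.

|Patch 1| = 20, |Patch 1∩Patch 2| = 2.25.
|Patch 1 ∖ Patch 2| = |Patch 1| − |Patch 1∩Patch 2| = 20 − 2.25 = 17.75.

17.75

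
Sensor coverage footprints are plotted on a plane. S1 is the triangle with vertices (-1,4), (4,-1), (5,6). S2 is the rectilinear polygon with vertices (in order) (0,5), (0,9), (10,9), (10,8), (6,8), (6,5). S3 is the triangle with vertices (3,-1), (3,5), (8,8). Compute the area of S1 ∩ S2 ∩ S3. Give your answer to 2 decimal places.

The intersection is the polygon with vertices (4.857,5), (3,5), (4.25,5.75), (5,6).
By the shoelace formula its area is 1.05.

1.05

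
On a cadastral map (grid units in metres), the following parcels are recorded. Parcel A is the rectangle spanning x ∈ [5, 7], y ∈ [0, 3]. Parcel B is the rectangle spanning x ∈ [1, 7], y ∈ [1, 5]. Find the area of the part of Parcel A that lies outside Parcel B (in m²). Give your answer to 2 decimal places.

2.00

|Parcel A∩Parcel B|: x∈[5,7], y∈[1,3] → 2·2 = 4.
|Parcel A| = 6.
|Parcel A ∖ Parcel B| = |Parcel A| − |Parcel A∩Parcel B| = 6 − 4 = 2.00.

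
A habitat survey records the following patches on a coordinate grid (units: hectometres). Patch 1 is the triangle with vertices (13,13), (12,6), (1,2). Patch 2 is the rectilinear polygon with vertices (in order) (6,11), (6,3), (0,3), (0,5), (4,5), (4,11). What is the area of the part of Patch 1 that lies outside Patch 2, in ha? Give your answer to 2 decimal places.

30.42

|Patch 1| = 36.5, |Patch 1∩Patch 2| = 6.0833.
|Patch 1 ∖ Patch 2| = |Patch 1| − |Patch 1∩Patch 2| = 36.5 − 6.0833 = 30.42.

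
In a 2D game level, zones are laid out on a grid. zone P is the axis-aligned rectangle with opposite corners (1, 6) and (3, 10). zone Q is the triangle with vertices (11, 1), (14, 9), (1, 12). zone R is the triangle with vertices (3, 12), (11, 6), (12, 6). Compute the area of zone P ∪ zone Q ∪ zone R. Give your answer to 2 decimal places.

By inclusion–exclusion:
Individual areas: |zone P| = 8, |zone Q| = 56.5, |zone R| = 3.
|zone P∩zone Q| = 0.0182.
|zone P∩zone R| = 0.
|zone Q∩zone R| = 2.9608.
|zone P∩zone Q∩zone R| = 0.
|zone P ∪ zone Q ∪ zone R| = 67.5 − 2.979 + 0 = 64.52.

64.52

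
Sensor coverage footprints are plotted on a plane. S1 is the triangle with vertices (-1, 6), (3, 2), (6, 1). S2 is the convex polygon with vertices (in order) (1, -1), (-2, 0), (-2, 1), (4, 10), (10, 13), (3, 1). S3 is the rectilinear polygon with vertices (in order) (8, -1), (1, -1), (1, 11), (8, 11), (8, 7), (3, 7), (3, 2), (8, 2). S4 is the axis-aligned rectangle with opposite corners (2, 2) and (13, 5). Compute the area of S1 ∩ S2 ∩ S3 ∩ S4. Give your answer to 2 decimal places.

1.00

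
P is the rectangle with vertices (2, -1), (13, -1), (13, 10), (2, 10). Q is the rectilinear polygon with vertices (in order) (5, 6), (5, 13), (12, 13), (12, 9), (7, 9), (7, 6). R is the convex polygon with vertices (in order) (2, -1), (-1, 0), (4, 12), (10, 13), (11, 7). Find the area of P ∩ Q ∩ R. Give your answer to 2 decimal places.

The intersection is the polygon with vertices (7,9), (7,6), (5,6), (5,10), (10.5,10), (10.667,9).
By the shoelace formula its area is 11.58.

11.58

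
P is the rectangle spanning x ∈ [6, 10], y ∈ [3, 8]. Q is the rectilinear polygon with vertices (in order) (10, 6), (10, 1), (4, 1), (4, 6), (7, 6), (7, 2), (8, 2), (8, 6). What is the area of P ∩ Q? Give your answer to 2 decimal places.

9.00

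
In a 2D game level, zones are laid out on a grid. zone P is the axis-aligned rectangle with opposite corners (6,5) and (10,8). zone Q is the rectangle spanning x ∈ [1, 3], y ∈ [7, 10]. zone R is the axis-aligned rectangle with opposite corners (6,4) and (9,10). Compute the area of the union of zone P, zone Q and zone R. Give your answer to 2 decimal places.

27.00

By inclusion–exclusion:
Individual areas: |zone P| = 12, |zone Q| = 6, |zone R| = 18.
|zone P∩zone Q| = 0 (no overlap).
|zone P∩zone R|: x∈[6,9], y∈[5,8] → 3·3 = 9.
|zone Q∩zone R| = 0 (no overlap).
|zone P∩zone Q∩zone R| = 0.
|zone P ∪ zone Q ∪ zone R| = 36 − 9 + 0 = 27.00.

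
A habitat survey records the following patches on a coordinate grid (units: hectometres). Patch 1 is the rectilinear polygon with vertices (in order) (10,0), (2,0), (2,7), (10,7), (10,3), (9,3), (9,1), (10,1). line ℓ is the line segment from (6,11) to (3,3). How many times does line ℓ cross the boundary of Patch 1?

1

The segment meets the boundary at (4.5,7).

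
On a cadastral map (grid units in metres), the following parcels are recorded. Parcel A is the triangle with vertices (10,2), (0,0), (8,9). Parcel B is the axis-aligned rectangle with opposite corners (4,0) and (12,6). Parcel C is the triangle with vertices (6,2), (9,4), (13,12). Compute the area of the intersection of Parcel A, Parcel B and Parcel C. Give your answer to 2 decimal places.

The intersection is the polygon with vertices (8.857,6), (9.273,4.545), (9,4), (6,2), (8.8,6).
By the shoelace formula its area is 3.57.

3.57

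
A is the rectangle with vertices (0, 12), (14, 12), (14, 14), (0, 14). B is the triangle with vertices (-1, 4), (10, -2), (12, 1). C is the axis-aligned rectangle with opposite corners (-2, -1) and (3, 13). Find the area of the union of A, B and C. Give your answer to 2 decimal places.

114.98

By inclusion–exclusion:
Individual areas: |A| = 28, |B| = 22.5, |C| = 70.
|A∩B| = 0.
|A∩C|: x∈[0,3], y∈[12,13] → 3·1 = 3.
|B∩C| = 2.5175.
|A∩B∩C| = 0.
|A ∪ B ∪ C| = 120.5 − 5.5175 + 0 = 114.98.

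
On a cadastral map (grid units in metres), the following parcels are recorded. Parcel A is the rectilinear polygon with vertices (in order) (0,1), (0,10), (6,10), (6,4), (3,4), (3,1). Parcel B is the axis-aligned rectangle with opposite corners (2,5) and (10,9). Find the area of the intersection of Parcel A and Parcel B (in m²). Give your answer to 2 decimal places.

16.00

The intersection is the polygon with vertices (6,5), (2,5), (2,9), (6,9).
By the shoelace formula its area is 16.00.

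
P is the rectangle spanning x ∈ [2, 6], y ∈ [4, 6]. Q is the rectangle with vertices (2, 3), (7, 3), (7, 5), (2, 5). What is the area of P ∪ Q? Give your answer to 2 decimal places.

14.00

By inclusion–exclusion:
Individual areas: |P| = 8, |Q| = 10.
|P∩Q|: x∈[2,6], y∈[4,5] → 4·1 = 4.
|P ∪ Q| = 18 − 4 = 14.00.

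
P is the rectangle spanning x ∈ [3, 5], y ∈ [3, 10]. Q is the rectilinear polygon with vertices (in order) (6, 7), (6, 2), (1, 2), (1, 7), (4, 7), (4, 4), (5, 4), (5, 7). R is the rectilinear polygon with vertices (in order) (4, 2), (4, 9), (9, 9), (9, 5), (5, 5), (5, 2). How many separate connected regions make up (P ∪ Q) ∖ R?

(P ∪ Q) ∖ R splits into 2 disjoint pieces (area 19, area 3).

2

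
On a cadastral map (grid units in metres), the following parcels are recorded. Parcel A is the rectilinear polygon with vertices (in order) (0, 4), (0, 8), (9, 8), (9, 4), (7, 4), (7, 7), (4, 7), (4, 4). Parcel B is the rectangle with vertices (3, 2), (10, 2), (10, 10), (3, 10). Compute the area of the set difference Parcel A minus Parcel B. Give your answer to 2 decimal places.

|Parcel A| = 27, |Parcel A∩Parcel B| = 15.
|Parcel A ∖ Parcel B| = |Parcel A| − |Parcel A∩Parcel B| = 27 − 15 = 12.00.

12.00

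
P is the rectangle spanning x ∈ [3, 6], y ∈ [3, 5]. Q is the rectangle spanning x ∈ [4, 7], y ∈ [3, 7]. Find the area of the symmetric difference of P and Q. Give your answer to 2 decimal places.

10.00

|P∩Q|: x∈[4,6], y∈[3,5] → 2·2 = 4.
|P △ Q| = |P| + |Q| − 2·|P∩Q| = 6 + 12 − 8 = 10.00.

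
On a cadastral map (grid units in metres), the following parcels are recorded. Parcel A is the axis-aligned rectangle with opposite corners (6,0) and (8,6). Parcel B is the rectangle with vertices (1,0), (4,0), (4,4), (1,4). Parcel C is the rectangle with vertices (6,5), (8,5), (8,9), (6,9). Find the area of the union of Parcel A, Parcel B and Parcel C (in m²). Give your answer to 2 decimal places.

By inclusion–exclusion:
Individual areas: |Parcel A| = 12, |Parcel B| = 12, |Parcel C| = 8.
|Parcel A∩Parcel B| = 0 (no overlap).
|Parcel A∩Parcel C|: x∈[6,8], y∈[5,6] → 2·1 = 2.
|Parcel B∩Parcel C| = 0 (no overlap).
|Parcel A∩Parcel B∩Parcel C| = 0.
|Parcel A ∪ Parcel B ∪ Parcel C| = 32 − 2 + 0 = 30.00.

30.00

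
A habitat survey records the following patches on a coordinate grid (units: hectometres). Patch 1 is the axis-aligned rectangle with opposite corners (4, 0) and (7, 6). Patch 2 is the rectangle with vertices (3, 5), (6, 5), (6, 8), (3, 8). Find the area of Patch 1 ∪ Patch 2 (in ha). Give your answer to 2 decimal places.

25.00

By inclusion–exclusion:
Individual areas: |Patch 1| = 18, |Patch 2| = 9.
|Patch 1∩Patch 2|: x∈[4,6], y∈[5,6] → 2·1 = 2.
|Patch 1 ∪ Patch 2| = 27 − 2 = 25.00.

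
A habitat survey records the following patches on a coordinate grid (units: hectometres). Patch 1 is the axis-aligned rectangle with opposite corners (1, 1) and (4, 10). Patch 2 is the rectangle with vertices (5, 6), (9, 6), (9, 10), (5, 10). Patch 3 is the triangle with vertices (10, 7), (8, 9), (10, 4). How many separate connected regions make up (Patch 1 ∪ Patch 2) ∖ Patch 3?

(Patch 1 ∪ Patch 2) ∖ Patch 3 splits into 2 disjoint pieces (area 27, area 15.25).

2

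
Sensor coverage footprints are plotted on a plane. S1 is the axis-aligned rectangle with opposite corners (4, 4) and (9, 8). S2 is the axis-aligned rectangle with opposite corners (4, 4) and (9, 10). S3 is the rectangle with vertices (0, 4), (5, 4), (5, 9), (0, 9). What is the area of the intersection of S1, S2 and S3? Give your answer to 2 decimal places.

The intersection is the polygon with vertices (4,4), (4,8), (5,8), (5,4).
By the shoelace formula its area is 4.00.

4.00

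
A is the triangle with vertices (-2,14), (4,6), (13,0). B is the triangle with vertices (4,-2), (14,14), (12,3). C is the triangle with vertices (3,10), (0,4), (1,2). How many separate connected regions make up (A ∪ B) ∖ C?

2

(A ∪ B) ∖ C splits into 2 disjoint pieces (area 49.9218, area 4.0091).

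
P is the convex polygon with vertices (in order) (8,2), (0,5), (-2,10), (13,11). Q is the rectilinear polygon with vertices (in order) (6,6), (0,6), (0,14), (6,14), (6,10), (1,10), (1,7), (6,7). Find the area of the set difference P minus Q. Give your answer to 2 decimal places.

71.00

|P| = 82, |P∩Q| = 11.
|P ∖ Q| = |P| − |P∩Q| = 82 − 11 = 71.00.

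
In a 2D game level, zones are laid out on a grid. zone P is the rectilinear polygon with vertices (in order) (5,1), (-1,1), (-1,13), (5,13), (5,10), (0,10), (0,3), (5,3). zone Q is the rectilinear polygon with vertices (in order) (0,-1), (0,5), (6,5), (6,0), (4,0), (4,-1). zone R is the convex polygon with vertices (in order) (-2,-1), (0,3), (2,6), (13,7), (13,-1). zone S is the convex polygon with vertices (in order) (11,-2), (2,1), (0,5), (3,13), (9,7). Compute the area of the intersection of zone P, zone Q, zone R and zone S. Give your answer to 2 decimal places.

The intersection is the polygon with vertices (5,3), (5,1), (2,1), (1,3).
By the shoelace formula its area is 7.00.

7.00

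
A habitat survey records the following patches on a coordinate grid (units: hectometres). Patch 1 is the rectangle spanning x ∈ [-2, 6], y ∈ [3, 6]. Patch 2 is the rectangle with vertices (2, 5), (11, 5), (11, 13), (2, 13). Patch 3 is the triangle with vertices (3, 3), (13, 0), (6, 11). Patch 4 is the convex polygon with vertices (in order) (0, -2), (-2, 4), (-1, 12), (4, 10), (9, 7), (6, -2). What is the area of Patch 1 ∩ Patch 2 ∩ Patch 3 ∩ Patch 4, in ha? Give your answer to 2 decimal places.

2.06

The intersection is the polygon with vertices (3.75,5), (4.125,6), (6,6), (6,5).
By the shoelace formula its area is 2.06.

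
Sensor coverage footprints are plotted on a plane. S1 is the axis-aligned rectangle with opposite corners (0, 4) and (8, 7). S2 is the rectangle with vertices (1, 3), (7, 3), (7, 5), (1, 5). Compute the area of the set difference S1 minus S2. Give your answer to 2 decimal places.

18.00

|S1∩S2|: x∈[1,7], y∈[4,5] → 6·1 = 6.
|S1| = 24.
|S1 ∖ S2| = |S1| − |S1∩S2| = 24 − 6 = 18.00.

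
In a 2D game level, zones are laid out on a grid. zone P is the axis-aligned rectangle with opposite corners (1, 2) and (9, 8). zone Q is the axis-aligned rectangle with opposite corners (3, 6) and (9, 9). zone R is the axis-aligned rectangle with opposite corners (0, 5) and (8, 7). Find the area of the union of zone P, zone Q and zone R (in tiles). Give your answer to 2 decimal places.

By inclusion–exclusion:
Individual areas: |zone P| = 48, |zone Q| = 18, |zone R| = 16.
|zone P∩zone Q|: x∈[3,9], y∈[6,8] → 6·2 = 12.
|zone P∩zone R|: x∈[1,8], y∈[5,7] → 7·2 = 14.
|zone Q∩zone R|: x∈[3,8], y∈[6,7] → 5·1 = 5.
|zone P∩zone Q∩zone R| = 5.
|zone P ∪ zone Q ∪ zone R| = 82 − 31 + 5 = 56.00.

56.00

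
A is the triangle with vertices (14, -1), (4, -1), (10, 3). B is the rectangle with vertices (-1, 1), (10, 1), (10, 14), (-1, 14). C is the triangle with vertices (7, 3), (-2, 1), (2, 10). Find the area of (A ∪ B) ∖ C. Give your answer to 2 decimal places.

124.51

|A ∪ B| = 160.
|(A ∪ B) ∩ C| = 35.4861.
|(A ∪ B) ∖ C| = 160 − 35.4861 = 124.51.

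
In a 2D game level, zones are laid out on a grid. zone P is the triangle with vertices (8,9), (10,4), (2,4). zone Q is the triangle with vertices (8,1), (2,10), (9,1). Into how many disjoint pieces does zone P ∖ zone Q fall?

2

zone P ∖ zone Q splits into 2 disjoint pieces (area 14.4944, area 4.2857).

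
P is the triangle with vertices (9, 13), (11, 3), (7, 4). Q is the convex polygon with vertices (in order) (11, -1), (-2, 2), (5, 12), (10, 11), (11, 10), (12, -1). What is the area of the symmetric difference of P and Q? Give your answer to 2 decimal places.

98.36

|P| = 19, |Q| = 116, |P∩Q| = 18.3178.
|P △ Q| = |P| + |Q| − 2·|P∩Q| = 19 + 116 − 36.6356 = 98.36.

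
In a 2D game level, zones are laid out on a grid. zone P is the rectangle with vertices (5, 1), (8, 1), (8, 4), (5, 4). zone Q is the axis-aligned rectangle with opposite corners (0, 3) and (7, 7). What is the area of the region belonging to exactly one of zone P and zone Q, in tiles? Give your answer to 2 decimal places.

|zone P∩zone Q|: x∈[5,7], y∈[3,4] → 2·1 = 2.
|zone P △ zone Q| = |zone P| + |zone Q| − 2·|zone P∩zone Q| = 9 + 28 − 4 = 33.00.

33.00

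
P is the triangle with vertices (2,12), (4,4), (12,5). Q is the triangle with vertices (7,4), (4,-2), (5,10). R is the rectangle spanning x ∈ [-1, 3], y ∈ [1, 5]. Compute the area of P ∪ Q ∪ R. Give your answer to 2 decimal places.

By inclusion–exclusion:
Individual areas: |P| = 33, |Q| = 15, |R| = 16.
|P∩Q| = 6.9732.
|P∩R| = 0.
|Q∩R| = 0.
|P∩Q∩R| = 0.
|P ∪ Q ∪ R| = 64 − 6.9732 + 0 = 57.03.

57.03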